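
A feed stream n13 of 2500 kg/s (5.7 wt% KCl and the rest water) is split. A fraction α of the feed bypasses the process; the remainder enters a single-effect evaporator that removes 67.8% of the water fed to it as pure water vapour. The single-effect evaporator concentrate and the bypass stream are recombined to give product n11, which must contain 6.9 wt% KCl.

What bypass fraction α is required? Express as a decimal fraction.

All 2500×0.057 = 142.5 kg/s of KCl reaches n11, so n11 = 142.5/0.069 = 2065.2 kg/s and vapour = 434.78 kg/s.
The evaporator receives (1−α)·2500 of feed at 0.943 water and removes 0.678 of that water:
0.678×0.943×(1−α)×2500 = 434.78
(1−α) = 434.78/1598.4 = 0.2720;  α = 0.7280.

0.728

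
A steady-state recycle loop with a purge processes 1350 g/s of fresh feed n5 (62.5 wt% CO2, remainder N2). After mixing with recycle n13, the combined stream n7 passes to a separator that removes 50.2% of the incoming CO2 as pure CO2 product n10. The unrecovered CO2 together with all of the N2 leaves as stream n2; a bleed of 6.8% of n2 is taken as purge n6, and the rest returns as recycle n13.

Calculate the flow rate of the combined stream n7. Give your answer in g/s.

N2 enters only via n5 and leaves only via the purge: 1350×0.375 = 0.068×(N2 in n2), and the separator passes all N2, so N2 in n7 = N2 in n2 = 7444.9 g/s.
CO2 in n7: m_A = 1350×0.625 + (1−0.068)·(1−0.502)·m_A, so m_A = 843.75/0.5359 = 1574.6 g/s.
n7 = 1574.6 + 7444.9 = 9019.4 g/s.

9019 g/s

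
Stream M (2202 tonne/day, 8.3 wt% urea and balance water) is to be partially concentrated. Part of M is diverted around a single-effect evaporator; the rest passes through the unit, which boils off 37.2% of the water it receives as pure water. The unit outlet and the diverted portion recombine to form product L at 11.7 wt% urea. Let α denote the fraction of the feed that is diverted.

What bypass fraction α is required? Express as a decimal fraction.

All 2202×0.083 = 182.77 tonne/day of urea reaches L, so L = 182.77/0.117 = 1562.1 tonne/day and vapour = 639.9 tonne/day.
The evaporator receives (1−α)·2202 of feed at 0.917 water and removes 0.372 of that water:
0.372×0.917×(1−α)×2202 = 639.9
(1−α) = 639.9/751.16 = 0.8519;  α = 0.1481.

0.148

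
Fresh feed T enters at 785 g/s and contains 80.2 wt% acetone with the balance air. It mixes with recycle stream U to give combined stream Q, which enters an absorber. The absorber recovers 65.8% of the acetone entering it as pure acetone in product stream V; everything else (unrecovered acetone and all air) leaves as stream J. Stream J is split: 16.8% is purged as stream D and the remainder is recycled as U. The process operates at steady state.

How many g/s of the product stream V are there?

acetone in Q: m_A = 785×0.802 + (1−0.168)·(1−0.658)·m_A, so m_A = 629.57/0.7155 = 879.96 g/s.
Product V = 0.658×879.96 = 579.01 g/s.

579 g/s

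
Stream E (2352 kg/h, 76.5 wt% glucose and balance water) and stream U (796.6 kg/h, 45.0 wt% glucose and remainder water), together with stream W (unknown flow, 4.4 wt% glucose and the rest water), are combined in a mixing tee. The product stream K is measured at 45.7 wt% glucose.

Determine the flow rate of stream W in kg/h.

Let W be the unknown flow. Total out = 3148.6 + W.
glucose balance: 2157.8 + 0.044·W = 0.457·(3148.6 + W)
(0.044 − 0.457)·W = 0.457×3148.6 − 2157.8 = -718.84
W = -718.84 / -0.413 = 1740.5 kg/h

1741 kg/h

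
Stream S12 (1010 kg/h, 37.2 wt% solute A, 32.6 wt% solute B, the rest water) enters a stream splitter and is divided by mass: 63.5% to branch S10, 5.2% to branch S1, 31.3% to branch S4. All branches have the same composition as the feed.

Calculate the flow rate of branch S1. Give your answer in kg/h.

52.52 kg/h

Branch S1 flow = 0.052×1010 = 52.52 kg/h.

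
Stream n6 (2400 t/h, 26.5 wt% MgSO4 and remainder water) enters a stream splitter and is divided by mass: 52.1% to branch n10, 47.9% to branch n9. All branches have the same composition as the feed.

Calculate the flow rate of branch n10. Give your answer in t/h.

1250 t/h

Branch n10 flow = 0.521×2400 = 1250.4 t/h.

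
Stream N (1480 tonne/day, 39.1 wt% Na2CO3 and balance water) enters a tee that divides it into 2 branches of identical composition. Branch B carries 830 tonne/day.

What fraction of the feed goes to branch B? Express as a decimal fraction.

0.561

Fraction to B = 830/1480 = 0.5608.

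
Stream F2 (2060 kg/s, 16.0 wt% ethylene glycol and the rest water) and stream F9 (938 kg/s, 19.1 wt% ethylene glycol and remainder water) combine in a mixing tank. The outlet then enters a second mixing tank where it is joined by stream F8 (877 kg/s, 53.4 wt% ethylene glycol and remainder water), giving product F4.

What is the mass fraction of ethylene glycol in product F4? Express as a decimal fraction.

0.252

Overall, product flow = 3875 kg/s.
ethylene glycol in = 2060×0.160 + 938×0.191 + 877×0.534 = 977.08 kg/s.
ethylene glycol fraction in F4 = 0.252.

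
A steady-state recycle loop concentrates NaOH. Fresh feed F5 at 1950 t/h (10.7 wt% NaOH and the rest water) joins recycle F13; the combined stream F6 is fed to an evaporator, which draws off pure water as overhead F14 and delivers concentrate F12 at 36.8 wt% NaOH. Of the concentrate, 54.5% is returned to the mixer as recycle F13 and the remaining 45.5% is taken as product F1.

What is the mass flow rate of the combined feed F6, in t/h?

Overall NaOH balance (none leaves overhead): NaOH in fresh feed = NaOH in product, i.e. 1950×0.107 = (1−0.545)·F12·0.368.
F12 = 208.65/(0.368×0.455) = 1246.1 t/h.
Recycle F13 = 0.545×1246.1 = 679.13 t/h.
Combined feed F6 = 1950 + 679.13 = 2629.1 t/h.

2629 t/h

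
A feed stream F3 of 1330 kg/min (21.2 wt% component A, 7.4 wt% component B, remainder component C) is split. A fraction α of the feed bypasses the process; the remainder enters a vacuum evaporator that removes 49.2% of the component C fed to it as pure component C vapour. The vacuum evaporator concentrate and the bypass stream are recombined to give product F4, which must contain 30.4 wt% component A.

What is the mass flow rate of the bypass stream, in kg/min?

All 1330×0.212 = 281.96 kg/min of component A reaches F4, so F4 = 281.96/0.304 = 927.5 kg/min and vapour = 402.5 kg/min.
The evaporator receives (1−α)·1330 of feed at 0.714 component C and removes 0.492 of that component C:
0.492×0.714×(1−α)×1330 = 402.5
(1−α) = 402.5/467.21 = 0.8615;  α = 0.1385.
Bypass flow = 0.1385×1330 = 184.22 kg/min.

184.2 kg/min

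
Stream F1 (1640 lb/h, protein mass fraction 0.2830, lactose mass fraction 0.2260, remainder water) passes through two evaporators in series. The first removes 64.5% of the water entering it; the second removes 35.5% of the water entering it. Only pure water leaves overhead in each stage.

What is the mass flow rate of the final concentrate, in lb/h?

1019 lb/h

water in feed = 1640×0.491 = 805.24 lb/h.
After stage 1: water left = (1−0.645)×805.24 = 285.86; stream total = 1120.6 lb/h.
After stage 2: water left = (1−0.355)×285.86 = 184.38; final concentrate = 1019.1 lb/h.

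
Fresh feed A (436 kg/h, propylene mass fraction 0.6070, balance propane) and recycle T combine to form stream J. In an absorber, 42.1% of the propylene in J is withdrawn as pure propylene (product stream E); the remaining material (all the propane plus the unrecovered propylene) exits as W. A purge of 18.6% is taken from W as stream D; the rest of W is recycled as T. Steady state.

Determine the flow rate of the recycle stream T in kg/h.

propane enters only via A and leaves only via the purge: 436×0.393 = 0.186×(propane in W), and the absorber passes all propane, so propane in J = propane in W = 921.23 kg/h.
propylene in J: m_A = 436×0.607 + (1−0.186)·(1−0.421)·m_A, so m_A = 264.65/0.5287 = 500.58 kg/h.
W = (1−0.421)×500.58 + 921.23 = 1211.1 kg/h.
Recycle T = (1−0.186)×1211.1 = 985.8 kg/h.

985.8 kg/h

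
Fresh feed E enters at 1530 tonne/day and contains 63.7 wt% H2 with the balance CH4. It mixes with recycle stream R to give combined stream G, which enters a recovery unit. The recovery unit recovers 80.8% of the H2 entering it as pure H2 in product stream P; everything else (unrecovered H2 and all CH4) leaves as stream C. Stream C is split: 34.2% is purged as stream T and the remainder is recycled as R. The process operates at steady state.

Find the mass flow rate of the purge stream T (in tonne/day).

CH4 enters only via E and leaves only via the purge: 1530×0.363 = 0.342×(CH4 in C), and the recovery unit passes all CH4, so CH4 in G = CH4 in C = 1623.9 tonne/day.
H2 in G: m_A = 1530×0.637 + (1−0.342)·(1−0.808)·m_A, so m_A = 974.61/0.8737 = 1115.5 tonne/day.
C = (1−0.808)×1115.5 + 1623.9 = 1838.1 tonne/day.
Purge T = 0.342×1838.1 = 628.64 tonne/day.

628.6 tonne/day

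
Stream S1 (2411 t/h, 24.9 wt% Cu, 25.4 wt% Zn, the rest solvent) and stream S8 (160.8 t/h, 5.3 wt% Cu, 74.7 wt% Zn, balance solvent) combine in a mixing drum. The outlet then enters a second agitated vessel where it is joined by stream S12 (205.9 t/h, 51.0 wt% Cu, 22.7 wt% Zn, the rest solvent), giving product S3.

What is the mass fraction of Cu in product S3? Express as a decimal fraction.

0.257

Overall, product flow = 2777.7 t/h.
Cu in = 2411×0.249 + 160.8×0.053 + 205.9×0.510 = 713.87 t/h.
Cu fraction in S3 = 0.257.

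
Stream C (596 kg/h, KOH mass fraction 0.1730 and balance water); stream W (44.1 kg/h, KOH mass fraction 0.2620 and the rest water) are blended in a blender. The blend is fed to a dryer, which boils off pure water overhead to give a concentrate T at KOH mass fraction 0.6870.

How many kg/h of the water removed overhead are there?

473.2 kg/h

KOH entering = 596×0.173 + 44.1×0.262 = 114.66 kg/h.
All KOH reports to T, so T = 114.66/0.687 = 166.9 kg/h.
Total feed = 640.1 kg/h; overhead = 640.1 − 166.9 = 473.2 kg/h.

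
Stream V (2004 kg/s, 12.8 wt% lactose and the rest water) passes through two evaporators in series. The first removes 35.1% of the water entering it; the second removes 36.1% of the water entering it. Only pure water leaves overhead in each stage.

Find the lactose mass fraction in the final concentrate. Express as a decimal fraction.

0.261

water in feed = 2004×0.872 = 1747.5 kg/s.
After stage 1: water left = (1−0.351)×1747.5 = 1134.1; stream total = 1390.6 kg/s.
After stage 2: water left = (1−0.361)×1134.1 = 724.7; final concentrate = 981.21 kg/s.
lactose fraction = 256.51/981.21 = 0.261.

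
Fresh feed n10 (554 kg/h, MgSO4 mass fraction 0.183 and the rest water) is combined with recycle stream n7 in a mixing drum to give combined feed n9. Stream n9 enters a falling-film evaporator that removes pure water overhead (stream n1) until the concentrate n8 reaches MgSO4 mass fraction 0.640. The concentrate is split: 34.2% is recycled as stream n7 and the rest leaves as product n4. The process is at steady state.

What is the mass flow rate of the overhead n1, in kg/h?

395.6 kg/h

Overall MgSO4 balance (none leaves overhead): MgSO4 in fresh feed = MgSO4 in product, i.e. 554×0.183 = (1−0.342)·n8·0.640.
n8 = 101.38/(0.640×0.658) = 240.74 kg/h.
Recycle n7 = 0.342×240.74 = 82.334 kg/h.
Combined feed n9 = 554 + 82.334 = 636.33 kg/h.
Overhead n1 = n9 − n8 = 636.33 − 240.74 = 395.59 kg/h.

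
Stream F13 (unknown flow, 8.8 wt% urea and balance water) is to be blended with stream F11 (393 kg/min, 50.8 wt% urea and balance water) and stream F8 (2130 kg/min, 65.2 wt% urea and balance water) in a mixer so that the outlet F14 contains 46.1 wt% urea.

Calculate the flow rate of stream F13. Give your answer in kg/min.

Let F13 be the unknown flow. Total out = 2523 + F13.
urea balance: 1588.4 + 0.088·F13 = 0.461·(2523 + F13)
(0.088 − 0.461)·F13 = 0.461×2523 − 1588.4 = -425.3
F13 = -425.3 / -0.373 = 1140.2 kg/min

1140 kg/min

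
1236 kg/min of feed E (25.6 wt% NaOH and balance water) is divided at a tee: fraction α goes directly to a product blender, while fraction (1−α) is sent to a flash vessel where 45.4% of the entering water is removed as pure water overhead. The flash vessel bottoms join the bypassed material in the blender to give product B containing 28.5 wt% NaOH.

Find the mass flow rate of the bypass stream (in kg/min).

863.7 kg/min

All 1236×0.256 = 316.42 kg/min of NaOH reaches B, so B = 316.42/0.285 = 1110.2 kg/min and vapour = 125.77 kg/min.
The evaporator receives (1−α)·1236 of feed at 0.744 water and removes 0.454 of that water:
0.454×0.744×(1−α)×1236 = 125.77
(1−α) = 125.77/417.49 = 0.3012;  α = 0.6988.
Bypass flow = 0.6988×1236 = 863.66 kg/min.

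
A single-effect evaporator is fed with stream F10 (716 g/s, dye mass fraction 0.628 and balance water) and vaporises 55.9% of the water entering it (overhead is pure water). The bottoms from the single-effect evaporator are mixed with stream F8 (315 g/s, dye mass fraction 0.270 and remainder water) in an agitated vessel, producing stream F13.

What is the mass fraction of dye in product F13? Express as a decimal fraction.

Vapour removed = 0.559×0.372×716 = 148.89 g/s; concentrate = 567.11 g/s.
dye reaching the mixer = 449.65 (from concentrate) + 315×0.270 = 534.7 g/s.
Product flow = 567.11 + 315 = 882.11 g/s; dye fraction = 0.606.

0.606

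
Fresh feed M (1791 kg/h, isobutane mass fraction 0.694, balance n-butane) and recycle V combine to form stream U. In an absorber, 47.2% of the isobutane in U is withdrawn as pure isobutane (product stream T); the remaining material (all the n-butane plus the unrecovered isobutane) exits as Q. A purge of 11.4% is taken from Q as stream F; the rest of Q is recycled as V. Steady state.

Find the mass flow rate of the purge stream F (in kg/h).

n-butane enters only via M and leaves only via the purge: 1791×0.306 = 0.114×(n-butane in Q), and the absorber passes all n-butane, so n-butane in U = n-butane in Q = 4807.4 kg/h.
isobutane in U: m_A = 1791×0.694 + (1−0.114)·(1−0.472)·m_A, so m_A = 1243/0.5322 = 2335.5 kg/h.
Q = (1−0.472)×2335.5 + 4807.4 = 6040.6 kg/h.
Purge F = 0.114×6040.6 = 688.63 kg/h.

688.6 kg/h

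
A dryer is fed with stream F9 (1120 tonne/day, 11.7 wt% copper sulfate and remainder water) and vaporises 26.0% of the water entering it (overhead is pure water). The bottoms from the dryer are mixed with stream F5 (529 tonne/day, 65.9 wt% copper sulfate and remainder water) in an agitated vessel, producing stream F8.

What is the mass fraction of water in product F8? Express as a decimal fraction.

Vapour removed = 0.260×0.883×1120 = 257.13 tonne/day; concentrate = 862.87 tonne/day.
water reaching the mixer = 731.83 (from concentrate) + 529×0.341 = 912.22 tonne/day.
Product flow = 862.87 + 529 = 1391.9 tonne/day; water fraction = 0.655.

0.655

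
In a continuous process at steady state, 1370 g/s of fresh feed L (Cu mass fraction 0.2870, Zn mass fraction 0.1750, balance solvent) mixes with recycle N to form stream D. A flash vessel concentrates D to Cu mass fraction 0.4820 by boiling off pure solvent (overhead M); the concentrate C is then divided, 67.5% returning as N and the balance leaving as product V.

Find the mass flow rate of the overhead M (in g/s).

554.3 g/s

Overall Cu balance (none leaves overhead): Cu in fresh feed = Cu in product, i.e. 1370×0.287 = (1−0.675)·C·0.482.
C = 393.19/(0.482×0.325) = 2510 g/s.
Recycle N = 0.675×2510 = 1694.2 g/s.
Combined feed D = 1370 + 1694.2 = 3064.2 g/s.
Overhead M = D − C = 3064.2 − 2510 = 554.25 g/s.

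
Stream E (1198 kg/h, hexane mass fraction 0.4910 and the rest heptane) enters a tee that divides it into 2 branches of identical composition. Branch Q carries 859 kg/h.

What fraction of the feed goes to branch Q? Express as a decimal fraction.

Fraction to Q = 859/1198 = 0.7170.

0.717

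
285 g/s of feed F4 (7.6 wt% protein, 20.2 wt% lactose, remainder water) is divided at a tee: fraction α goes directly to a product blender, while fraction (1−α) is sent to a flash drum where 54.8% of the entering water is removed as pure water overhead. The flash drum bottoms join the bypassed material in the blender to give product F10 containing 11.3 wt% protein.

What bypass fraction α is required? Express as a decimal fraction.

All 285×0.076 = 21.66 g/s of protein reaches F10, so F10 = 21.66/0.113 = 191.68 g/s and vapour = 93.319 g/s.
The evaporator receives (1−α)·285 of feed at 0.722 water and removes 0.548 of that water:
0.548×0.722×(1−α)×285 = 93.319
(1−α) = 93.319/112.76 = 0.8276;  α = 0.1724.

0.172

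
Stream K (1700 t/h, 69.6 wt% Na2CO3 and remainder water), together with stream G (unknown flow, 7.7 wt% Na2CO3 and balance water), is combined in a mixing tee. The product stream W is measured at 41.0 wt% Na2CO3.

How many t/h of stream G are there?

1460 t/h

Let G be the unknown flow. Total out = 1700 + G.
Na2CO3 balance: 1183.2 + 0.077·G = 0.410·(1700 + G)
(0.077 − 0.410)·G = 0.410×1700 − 1183.2 = -486.2
G = -486.2 / -0.333 = 1460.1 t/h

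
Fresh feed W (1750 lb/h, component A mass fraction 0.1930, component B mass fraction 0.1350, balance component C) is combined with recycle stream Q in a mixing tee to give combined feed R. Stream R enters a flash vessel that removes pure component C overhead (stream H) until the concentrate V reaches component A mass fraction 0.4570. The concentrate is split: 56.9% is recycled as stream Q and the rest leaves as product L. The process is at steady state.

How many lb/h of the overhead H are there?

Overall component A balance (none leaves overhead): component A in fresh feed = component A in product, i.e. 1750×0.193 = (1−0.569)·V·0.457.
V = 337.75/(0.457×0.431) = 1714.8 lb/h.
Recycle Q = 0.569×1714.8 = 975.7 lb/h.
Combined feed R = 1750 + 975.7 = 2725.7 lb/h.
Overhead H = R − V = 2725.7 − 1714.8 = 1010.9 lb/h.

1011 lb/h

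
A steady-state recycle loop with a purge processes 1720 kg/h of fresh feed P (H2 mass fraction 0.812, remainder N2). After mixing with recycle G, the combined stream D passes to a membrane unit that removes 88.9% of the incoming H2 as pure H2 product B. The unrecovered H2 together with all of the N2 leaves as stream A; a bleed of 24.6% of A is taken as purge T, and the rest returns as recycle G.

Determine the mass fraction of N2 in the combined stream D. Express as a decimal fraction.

N2 enters only via P and leaves only via the purge: 1720×0.188 = 0.246×(N2 in A), and the membrane unit passes all N2, so N2 in D = N2 in A = 1314.5 kg/h.
H2 in D: m_A = 1720×0.812 + (1−0.246)·(1−0.889)·m_A, so m_A = 1396.6/0.9163 = 1524.2 kg/h.
D = 1524.2 + 1314.5 = 2838.7 kg/h.
N2 fraction in D = 1314.5/2838.7 = 0.463.

0.463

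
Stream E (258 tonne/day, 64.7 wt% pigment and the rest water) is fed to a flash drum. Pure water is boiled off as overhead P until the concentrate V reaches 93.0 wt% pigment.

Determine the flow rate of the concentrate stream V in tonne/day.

pigment is conserved: 258×0.647 = 166.93 tonne/day all reports to the concentrate.
Concentrate = 166.93/(target fraction) = 179.49 tonne/day.

179.5 tonne/day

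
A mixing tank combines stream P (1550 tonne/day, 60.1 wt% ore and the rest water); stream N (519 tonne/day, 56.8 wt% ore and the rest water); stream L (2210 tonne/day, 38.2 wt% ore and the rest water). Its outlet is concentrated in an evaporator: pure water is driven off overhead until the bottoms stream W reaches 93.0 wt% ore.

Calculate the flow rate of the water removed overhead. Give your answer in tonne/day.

2053 tonne/day

ore entering = 1550×0.601 + 519×0.568 + 2210×0.382 = 2070.6 tonne/day.
All ore reports to W, so W = 2070.6/0.930 = 2226.4 tonne/day.
Total feed = 4279 tonne/day; overhead = 4279 − 2226.4 = 2052.6 tonne/day.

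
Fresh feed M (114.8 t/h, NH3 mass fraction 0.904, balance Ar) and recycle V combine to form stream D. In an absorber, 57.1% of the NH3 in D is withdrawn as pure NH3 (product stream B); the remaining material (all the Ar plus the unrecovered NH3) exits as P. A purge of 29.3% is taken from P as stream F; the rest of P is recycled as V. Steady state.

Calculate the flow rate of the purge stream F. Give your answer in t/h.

Ar enters only via M and leaves only via the purge: 114.8×0.096 = 0.293×(Ar in P), and the absorber passes all Ar, so Ar in D = Ar in P = 37.614 t/h.
NH3 in D: m_A = 114.8×0.904 + (1−0.293)·(1−0.571)·m_A, so m_A = 103.78/0.6967 = 148.96 t/h.
P = (1−0.571)×148.96 + 37.614 = 101.52 t/h.
Purge F = 0.293×101.52 = 29.744 t/h.

29.74 t/h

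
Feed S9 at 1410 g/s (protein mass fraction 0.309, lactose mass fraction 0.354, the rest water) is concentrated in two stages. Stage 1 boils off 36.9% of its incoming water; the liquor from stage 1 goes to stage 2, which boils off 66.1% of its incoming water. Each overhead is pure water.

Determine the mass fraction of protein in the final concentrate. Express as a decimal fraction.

water in feed = 1410×0.337 = 475.17 g/s.
After stage 1: water left = (1−0.369)×475.17 = 299.83; stream total = 1234.7 g/s.
After stage 2: water left = (1−0.661)×299.83 = 101.64; final concentrate = 1036.5 g/s.
protein fraction = 435.69/1036.5 = 0.420.

0.420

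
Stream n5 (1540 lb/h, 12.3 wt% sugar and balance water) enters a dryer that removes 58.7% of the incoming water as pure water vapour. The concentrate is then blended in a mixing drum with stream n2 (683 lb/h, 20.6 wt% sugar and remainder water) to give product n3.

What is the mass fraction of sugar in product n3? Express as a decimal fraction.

0.2308

Vapour removed = 0.587×0.877×1540 = 792.79 lb/h; concentrate = 747.21 lb/h.
sugar reaching the mixer = 189.42 (from concentrate) + 683×0.206 = 330.12 lb/h.
Product flow = 747.21 + 683 = 1430.2 lb/h; sugar fraction = 0.2308.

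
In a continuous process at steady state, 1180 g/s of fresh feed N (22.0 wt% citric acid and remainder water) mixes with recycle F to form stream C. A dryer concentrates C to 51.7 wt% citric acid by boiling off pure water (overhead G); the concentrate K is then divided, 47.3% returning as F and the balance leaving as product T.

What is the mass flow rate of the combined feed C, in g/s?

1631 g/s

Overall citric acid balance (none leaves overhead): citric acid in fresh feed = citric acid in product, i.e. 1180×0.220 = (1−0.473)·K·0.517.
K = 259.6/(0.517×0.527) = 952.8 g/s.
Recycle F = 0.473×952.8 = 450.68 g/s.
Combined feed C = 1180 + 450.68 = 1630.7 g/s.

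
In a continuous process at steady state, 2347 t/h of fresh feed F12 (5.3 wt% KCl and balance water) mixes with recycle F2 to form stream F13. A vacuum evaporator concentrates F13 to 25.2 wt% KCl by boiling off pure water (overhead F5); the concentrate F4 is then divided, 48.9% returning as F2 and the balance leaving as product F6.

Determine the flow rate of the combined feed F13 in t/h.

2819 t/h

Overall KCl balance (none leaves overhead): KCl in fresh feed = KCl in product, i.e. 2347×0.053 = (1−0.489)·F4·0.252.
F4 = 124.39/(0.252×0.511) = 965.98 t/h.
Recycle F2 = 0.489×965.98 = 472.36 t/h.
Combined feed F13 = 2347 + 472.36 = 2819.4 t/h.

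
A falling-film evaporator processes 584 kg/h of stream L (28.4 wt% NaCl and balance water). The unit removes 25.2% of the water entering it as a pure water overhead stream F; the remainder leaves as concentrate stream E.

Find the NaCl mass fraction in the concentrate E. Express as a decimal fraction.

0.347

NaCl is not removed: 584×0.284 = 165.86 kg/h of NaCl enters E.
water entering = 584×0.716 = 418.14 kg/h; overhead removed = 0.252×418.14 = 105.37 kg/h.
Concentrate = 584 − 105.37 = 478.63 kg/h.
Mass fraction = 165.86/478.63 = 0.347.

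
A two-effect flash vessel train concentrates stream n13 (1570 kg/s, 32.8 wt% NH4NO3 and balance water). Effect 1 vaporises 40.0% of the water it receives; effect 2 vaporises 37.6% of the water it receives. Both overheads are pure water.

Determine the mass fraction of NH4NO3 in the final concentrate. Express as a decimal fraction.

water in feed = 1570×0.672 = 1055 kg/s.
After stage 1: water left = (1−0.400)×1055 = 633.02; stream total = 1148 kg/s.
After stage 2: water left = (1−0.376)×633.02 = 395.01; final concentrate = 909.97 kg/s.
NH4NO3 fraction = 514.96/909.97 = 0.566.

0.566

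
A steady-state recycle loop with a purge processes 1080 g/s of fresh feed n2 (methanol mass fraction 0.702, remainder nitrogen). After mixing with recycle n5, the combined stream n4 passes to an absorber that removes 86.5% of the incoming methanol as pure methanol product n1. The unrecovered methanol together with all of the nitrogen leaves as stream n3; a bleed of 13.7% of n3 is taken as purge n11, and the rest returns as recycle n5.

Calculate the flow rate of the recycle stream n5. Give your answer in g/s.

nitrogen enters only via n2 and leaves only via the purge: 1080×0.298 = 0.137×(nitrogen in n3), and the absorber passes all nitrogen, so nitrogen in n4 = nitrogen in n3 = 2349.2 g/s.
methanol in n4: m_A = 1080×0.702 + (1−0.137)·(1−0.865)·m_A, so m_A = 758.16/0.8835 = 858.14 g/s.
n3 = (1−0.865)×858.14 + 2349.2 = 2465 g/s.
Recycle n5 = (1−0.137)×2465 = 2127.3 g/s.

2127 g/s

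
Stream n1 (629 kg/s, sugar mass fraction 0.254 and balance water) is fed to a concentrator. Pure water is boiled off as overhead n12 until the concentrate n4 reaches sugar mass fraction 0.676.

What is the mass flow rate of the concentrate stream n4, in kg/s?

sugar is conserved: 629×0.254 = 159.77 kg/s all reports to the concentrate.
Concentrate = 159.77/(target fraction) = 236.34 kg/s.

236.3 kg/s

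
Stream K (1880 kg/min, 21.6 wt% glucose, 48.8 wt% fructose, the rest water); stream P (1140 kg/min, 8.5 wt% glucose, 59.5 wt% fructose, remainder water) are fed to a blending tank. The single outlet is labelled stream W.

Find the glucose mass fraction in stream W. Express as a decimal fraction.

0.167

Total flow out = 1880 + 1140 = 3020 kg/min.
glucose in = 1880×0.216 + 1140×0.085 = 502.98 kg/min.
glucose mass fraction in W = 502.98/3020 = 0.167.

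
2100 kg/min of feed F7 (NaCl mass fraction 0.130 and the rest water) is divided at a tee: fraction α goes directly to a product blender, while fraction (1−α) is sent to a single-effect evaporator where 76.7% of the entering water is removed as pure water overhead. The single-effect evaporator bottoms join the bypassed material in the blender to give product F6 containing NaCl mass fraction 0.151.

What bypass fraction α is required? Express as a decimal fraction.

All 2100×0.130 = 273 kg/min of NaCl reaches F6, so F6 = 273/0.151 = 1807.9 kg/min and vapour = 292.05 kg/min.
The evaporator receives (1−α)·2100 of feed at 0.870 water and removes 0.767 of that water:
0.767×0.870×(1−α)×2100 = 292.05
(1−α) = 292.05/1401.3 = 0.2084;  α = 0.7916.

0.792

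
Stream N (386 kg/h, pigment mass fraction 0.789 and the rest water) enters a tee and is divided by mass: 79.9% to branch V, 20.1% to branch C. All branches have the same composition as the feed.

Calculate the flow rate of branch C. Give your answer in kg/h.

77.59 kg/h

Branch C flow = 0.201×386 = 77.586 kg/h.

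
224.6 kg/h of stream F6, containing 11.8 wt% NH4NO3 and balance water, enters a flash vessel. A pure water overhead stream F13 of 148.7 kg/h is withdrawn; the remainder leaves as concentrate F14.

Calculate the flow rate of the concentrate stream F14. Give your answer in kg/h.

75.9 kg/h

Concentrate = 224.6 − 148.7 = 75.9 kg/h.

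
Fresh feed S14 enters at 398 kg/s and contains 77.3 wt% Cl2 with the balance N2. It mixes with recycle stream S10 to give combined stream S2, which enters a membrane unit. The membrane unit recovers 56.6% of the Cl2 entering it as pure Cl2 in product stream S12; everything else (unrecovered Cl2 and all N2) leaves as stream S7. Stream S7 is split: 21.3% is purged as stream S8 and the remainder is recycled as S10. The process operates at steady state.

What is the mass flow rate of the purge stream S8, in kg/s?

N2 enters only via S14 and leaves only via the purge: 398×0.227 = 0.213×(N2 in S7), and the membrane unit passes all N2, so N2 in S2 = N2 in S7 = 424.16 kg/s.
Cl2 in S2: m_A = 398×0.773 + (1−0.213)·(1−0.566)·m_A, so m_A = 307.65/0.6584 = 467.25 kg/s.
S7 = (1−0.566)×467.25 + 424.16 = 626.94 kg/s.
Purge S8 = 0.213×626.94 = 133.54 kg/s.

133.5 kg/s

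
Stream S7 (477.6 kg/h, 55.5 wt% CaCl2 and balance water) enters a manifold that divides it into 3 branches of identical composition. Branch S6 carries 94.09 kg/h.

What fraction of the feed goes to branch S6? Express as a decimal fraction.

0.197

Fraction to S6 = 94.09/477.6 = 0.1970.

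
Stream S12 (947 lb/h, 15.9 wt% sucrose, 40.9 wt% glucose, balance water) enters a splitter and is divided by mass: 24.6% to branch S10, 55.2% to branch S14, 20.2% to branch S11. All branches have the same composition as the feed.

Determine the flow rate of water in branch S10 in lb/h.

100.6 lb/h

Branch S10 total = 0.246×947 = 232.96 lb/h.
water in S10 = 0.432×232.96 = 100.64 lb/h.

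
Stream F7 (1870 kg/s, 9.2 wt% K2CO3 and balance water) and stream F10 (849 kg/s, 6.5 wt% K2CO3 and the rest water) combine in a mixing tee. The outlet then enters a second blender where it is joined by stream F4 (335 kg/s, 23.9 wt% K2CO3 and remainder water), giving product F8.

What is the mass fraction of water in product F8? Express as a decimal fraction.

0.899

Overall, product flow = 3054 kg/s.
water in = 1870×0.908 + 849×0.935 + 335×0.761 = 2746.7 kg/s.
water fraction in F8 = 0.899.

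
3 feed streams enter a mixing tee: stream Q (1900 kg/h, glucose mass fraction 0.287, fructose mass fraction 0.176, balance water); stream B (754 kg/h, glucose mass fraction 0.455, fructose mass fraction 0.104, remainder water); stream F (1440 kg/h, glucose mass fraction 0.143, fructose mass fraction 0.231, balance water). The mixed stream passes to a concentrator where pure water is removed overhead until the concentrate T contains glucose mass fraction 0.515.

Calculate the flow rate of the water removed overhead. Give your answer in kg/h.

1969 kg/h

glucose entering = 1900×0.287 + 754×0.455 + 1440×0.143 = 1094.3 kg/h.
All glucose reports to T, so T = 1094.3/0.515 = 2124.8 kg/h.
Total feed = 4094 kg/h; overhead = 4094 − 2124.8 = 1969.2 kg/h.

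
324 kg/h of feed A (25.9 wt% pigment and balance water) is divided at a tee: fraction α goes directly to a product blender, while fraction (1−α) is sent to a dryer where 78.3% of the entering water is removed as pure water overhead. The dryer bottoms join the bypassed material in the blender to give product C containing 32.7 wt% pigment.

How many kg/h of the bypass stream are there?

207.9 kg/h

All 324×0.259 = 83.916 kg/h of pigment reaches C, so C = 83.916/0.327 = 256.62 kg/h and vapour = 67.376 kg/h.
The evaporator receives (1−α)·324 of feed at 0.741 water and removes 0.783 of that water:
0.783×0.741×(1−α)×324 = 67.376
(1−α) = 67.376/187.99 = 0.3584;  α = 0.6416.
Bypass flow = 0.6416×324 = 207.87 kg/h.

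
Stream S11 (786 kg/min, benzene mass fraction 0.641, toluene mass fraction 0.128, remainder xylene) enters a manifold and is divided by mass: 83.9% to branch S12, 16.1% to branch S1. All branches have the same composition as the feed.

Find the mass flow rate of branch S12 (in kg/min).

659.5 kg/min

Branch S12 flow = 0.839×786 = 659.45 kg/min.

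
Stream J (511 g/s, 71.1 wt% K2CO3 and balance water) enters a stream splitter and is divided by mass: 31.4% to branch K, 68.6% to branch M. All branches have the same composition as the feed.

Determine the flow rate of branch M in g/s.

Branch M flow = 0.686×511 = 350.55 g/s.

350.5 g/s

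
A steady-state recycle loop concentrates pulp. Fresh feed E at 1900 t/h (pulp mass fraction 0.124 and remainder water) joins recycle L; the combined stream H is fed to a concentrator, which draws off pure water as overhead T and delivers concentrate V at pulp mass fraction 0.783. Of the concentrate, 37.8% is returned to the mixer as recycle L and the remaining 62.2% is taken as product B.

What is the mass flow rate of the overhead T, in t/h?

Overall pulp balance (none leaves overhead): pulp in fresh feed = pulp in product, i.e. 1900×0.124 = (1−0.378)·V·0.783.
V = 235.6/(0.783×0.622) = 483.75 t/h.
Recycle L = 0.378×483.75 = 182.86 t/h.
Combined feed H = 1900 + 182.86 = 2082.9 t/h.
Overhead T = H − V = 2082.9 − 483.75 = 1599.1 t/h.

1599 t/h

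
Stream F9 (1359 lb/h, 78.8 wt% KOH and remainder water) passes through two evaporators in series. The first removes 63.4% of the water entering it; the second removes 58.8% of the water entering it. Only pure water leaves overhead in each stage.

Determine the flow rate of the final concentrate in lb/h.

1114 lb/h

water in feed = 1359×0.212 = 288.11 lb/h.
After stage 1: water left = (1−0.634)×288.11 = 105.45; stream total = 1176.3 lb/h.
After stage 2: water left = (1−0.588)×105.45 = 43.444; final concentrate = 1114.3 lb/h.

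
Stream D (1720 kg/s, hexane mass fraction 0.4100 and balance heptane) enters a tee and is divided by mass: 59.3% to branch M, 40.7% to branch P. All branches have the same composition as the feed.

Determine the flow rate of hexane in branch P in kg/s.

Branch P total = 0.407×1720 = 700.04 kg/s.
hexane in P = 0.410×700.04 = 287.02 kg/s.

287 kg/s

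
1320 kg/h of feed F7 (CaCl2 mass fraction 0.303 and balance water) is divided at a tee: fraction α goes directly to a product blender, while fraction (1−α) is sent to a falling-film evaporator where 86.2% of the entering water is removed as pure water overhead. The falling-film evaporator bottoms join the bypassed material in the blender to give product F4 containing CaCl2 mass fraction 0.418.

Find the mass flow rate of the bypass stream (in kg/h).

All 1320×0.303 = 399.96 kg/h of CaCl2 reaches F4, so F4 = 399.96/0.418 = 956.84 kg/h and vapour = 363.16 kg/h.
The evaporator receives (1−α)·1320 of feed at 0.697 water and removes 0.862 of that water:
0.862×0.697×(1−α)×1320 = 363.16
(1−α) = 363.16/793.07 = 0.4579;  α = 0.5421.
Bypass flow = 0.5421×1320 = 715.56 kg/h.

715.6 kg/h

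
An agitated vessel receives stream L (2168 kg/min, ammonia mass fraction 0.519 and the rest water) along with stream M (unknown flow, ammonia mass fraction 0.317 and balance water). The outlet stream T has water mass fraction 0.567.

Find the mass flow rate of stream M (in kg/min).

Let M be the unknown flow. Total out = 2168 + M.
water balance: 1042.8 + 0.683·M = 0.567·(2168 + M)
(0.683 − 0.567)·M = 0.567×2168 − 1042.8 = 186.45
M = 186.45 / 0.116 = 1607.3 kg/min

1607 kg/min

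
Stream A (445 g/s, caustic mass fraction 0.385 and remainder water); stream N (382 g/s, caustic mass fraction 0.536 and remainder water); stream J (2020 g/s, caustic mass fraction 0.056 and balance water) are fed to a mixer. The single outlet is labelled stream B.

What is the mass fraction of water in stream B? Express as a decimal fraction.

0.828

Total flow out = 445 + 382 + 2020 = 2847 g/s.
water in = 445×0.615 + 382×0.464 + 2020×0.944 = 2357.8 g/s.
water mass fraction in B = 2357.8/2847 = 0.828.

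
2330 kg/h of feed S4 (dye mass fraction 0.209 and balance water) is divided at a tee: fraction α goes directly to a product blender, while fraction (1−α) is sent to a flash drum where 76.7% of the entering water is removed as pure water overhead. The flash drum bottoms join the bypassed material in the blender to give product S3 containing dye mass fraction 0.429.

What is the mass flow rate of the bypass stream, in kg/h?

All 2330×0.209 = 486.97 kg/h of dye reaches S3, so S3 = 486.97/0.429 = 1135.1 kg/h and vapour = 1194.9 kg/h.
The evaporator receives (1−α)·2330 of feed at 0.791 water and removes 0.767 of that water:
0.767×0.791×(1−α)×2330 = 1194.9
(1−α) = 1194.9/1413.6 = 0.8453;  α = 0.1547.
Bypass flow = 0.1547×2330 = 360.53 kg/h.

360.5 kg/h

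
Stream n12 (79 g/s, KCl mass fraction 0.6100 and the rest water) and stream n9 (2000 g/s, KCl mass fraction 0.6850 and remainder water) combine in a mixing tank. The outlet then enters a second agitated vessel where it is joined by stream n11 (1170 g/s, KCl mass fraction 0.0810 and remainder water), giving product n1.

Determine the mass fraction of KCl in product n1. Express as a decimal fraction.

0.4657

Overall, product flow = 3249 g/s.
KCl in = 79×0.610 + 2000×0.685 + 1170×0.081 = 1513 g/s.
KCl fraction in n1 = 0.4657.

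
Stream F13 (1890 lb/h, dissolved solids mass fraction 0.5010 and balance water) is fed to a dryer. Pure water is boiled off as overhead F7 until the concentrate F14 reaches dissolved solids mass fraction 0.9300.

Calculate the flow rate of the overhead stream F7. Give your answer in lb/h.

871.8 lb/h

dissolved solids is conserved: 1890×0.501 = 946.89 lb/h all reports to the concentrate.
Concentrate = 946.89/(target fraction) = 1018.2 lb/h.
Overhead = 1890 − 1018.2 = 871.84 lb/h.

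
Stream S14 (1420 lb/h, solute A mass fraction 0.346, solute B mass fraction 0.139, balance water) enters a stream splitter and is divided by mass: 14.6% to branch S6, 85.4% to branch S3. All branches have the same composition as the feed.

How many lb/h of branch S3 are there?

1213 lb/h

Branch S3 flow = 0.854×1420 = 1212.7 lb/h.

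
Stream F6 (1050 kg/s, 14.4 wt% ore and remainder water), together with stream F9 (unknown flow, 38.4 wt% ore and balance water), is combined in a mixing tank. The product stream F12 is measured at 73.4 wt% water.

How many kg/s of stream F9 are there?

Let F9 be the unknown flow. Total out = 1050 + F9.
water balance: 898.8 + 0.616·F9 = 0.734·(1050 + F9)
(0.616 − 0.734)·F9 = 0.734×1050 − 898.8 = -128.1
F9 = -128.1 / -0.118 = 1085.6 kg/s

1086 kg/s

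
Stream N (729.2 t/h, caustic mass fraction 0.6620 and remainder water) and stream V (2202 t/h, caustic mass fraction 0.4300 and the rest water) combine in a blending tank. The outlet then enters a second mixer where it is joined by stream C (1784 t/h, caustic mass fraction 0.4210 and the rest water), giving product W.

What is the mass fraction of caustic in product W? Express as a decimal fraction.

0.4625

Overall, product flow = 4715.2 t/h.
caustic in = 729.2×0.662 + 2202×0.430 + 1784×0.421 = 2180.7 t/h.
caustic fraction in W = 0.4625.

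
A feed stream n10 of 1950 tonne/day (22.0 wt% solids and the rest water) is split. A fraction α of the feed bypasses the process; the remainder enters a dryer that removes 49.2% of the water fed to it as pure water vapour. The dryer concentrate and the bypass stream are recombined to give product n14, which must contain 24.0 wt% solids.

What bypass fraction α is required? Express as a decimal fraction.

0.783

All 1950×0.220 = 429 tonne/day of solids reaches n14, so n14 = 429/0.240 = 1787.5 tonne/day and vapour = 162.5 tonne/day.
The evaporator receives (1−α)·1950 of feed at 0.780 water and removes 0.492 of that water:
0.492×0.780×(1−α)×1950 = 162.5
(1−α) = 162.5/748.33 = 0.2171;  α = 0.7829.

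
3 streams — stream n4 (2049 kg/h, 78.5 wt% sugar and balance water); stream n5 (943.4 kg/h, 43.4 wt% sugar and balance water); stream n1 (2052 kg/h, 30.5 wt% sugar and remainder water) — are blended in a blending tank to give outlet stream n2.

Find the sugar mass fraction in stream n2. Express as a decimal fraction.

Total flow out = 2049 + 943.4 + 2052 = 5044.4 kg/h.
sugar in = 2049×0.785 + 943.4×0.434 + 2052×0.305 = 2643.8 kg/h.
sugar mass fraction in n2 = 2643.8/5044.4 = 0.5241.

0.5241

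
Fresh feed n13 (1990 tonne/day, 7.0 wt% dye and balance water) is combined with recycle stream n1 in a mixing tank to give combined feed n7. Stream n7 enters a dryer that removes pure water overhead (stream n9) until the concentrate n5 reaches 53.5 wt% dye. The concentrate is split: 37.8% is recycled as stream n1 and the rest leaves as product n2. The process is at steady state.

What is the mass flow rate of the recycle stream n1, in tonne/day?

Overall dye balance (none leaves overhead): dye in fresh feed = dye in product, i.e. 1990×0.070 = (1−0.378)·n5·0.535.
n5 = 139.3/(0.535×0.622) = 418.61 tonne/day.
Recycle n1 = 0.378×418.61 = 158.23 tonne/day.

158.2 tonne/day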